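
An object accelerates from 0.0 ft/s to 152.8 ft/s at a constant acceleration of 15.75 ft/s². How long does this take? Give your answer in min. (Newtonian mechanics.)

v₀ = 0.0 ft/s × 0.3048 = 0.0 m/s
v = 152.8 ft/s × 0.3048 = 46.5734 m/s
a = 15.75 ft/s² × 0.3048 = 4.8006 m/s²
t = (v - v₀) / a = (46.5734 - 0.0) / 4.8006 = 9.70158 s
t = 9.70158 s / 60.0 = 0.1617 min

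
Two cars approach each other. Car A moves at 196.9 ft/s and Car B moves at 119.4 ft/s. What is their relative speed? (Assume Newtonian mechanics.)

v_rel = v_A + v_B = 196.9 + 119.4 = 316.3 ft/s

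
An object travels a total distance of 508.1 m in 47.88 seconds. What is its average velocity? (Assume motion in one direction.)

v_avg = Δd / Δt = 508.1 / 47.88 = 10.61 m/s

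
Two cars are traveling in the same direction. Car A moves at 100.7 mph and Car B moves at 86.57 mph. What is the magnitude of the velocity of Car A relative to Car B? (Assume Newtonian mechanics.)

v_rel = |v_A - v_B| = |100.7 - 86.57| = 14.13 mph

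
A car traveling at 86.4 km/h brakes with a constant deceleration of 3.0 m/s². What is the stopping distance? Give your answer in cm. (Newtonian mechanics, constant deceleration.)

v₀ = 86.4 km/h × 0.2777777777777778 = 24.0 m/s
d = v₀² / (2a) = 24.0² / (2 × 3.0) = 576.0 / 6.0 = 96.0 m
d = 96.0 m / 0.01 = 9600 cm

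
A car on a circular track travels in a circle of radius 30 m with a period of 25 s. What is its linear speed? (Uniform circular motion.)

v = 2πr/T = 2π×30/25 = 7.54 m/s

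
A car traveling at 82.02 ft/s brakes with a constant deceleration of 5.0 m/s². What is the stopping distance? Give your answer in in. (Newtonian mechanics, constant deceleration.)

v₀ = 82.02 ft/s × 0.3048 = 24.9997 m/s
d = v₀² / (2a) = 24.9997² / (2 × 5.0) = 624.985 / 10.0 = 62.4985 m
d = 62.4985 m / 0.0254 = 2461 in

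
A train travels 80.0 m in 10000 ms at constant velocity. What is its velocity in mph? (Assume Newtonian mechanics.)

t = 10000 ms × 0.001 = 10.0 s
v = d / t = 80.0 / 10.0 = 8.0 m/s
v = 8.0 m/s / 0.44704 = 17.9 mph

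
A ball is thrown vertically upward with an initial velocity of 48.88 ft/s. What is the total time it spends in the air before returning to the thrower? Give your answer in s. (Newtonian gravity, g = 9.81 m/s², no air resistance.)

v₀ = 48.88 ft/s × 0.3048 = 14.8986 m/s
t_total = 2 × v₀ / g = 2 × 14.8986 / 9.81 = 3.037 s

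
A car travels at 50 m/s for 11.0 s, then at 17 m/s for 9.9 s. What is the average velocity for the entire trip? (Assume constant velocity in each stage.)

d₁ = v₁t₁ = 50 × 11.0 = 550.0 m
d₂ = v₂t₂ = 17 × 9.9 = 168.3 m
d_total = 718.3 m, t_total = 20.9 s
v_avg = d_total/t_total = 718.3/20.9 = 34.37 m/s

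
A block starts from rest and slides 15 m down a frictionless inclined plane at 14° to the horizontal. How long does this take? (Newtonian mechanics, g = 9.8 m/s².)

a = g sin(θ) = 9.8 × sin(14°) = 2.3708 m/s²
t = √(2d/a) = √(2 × 15 / 2.3708) = 3.56 s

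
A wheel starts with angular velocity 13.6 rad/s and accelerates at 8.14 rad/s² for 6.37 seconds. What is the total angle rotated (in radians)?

θ = ω₀t + ½αt² = 13.6×6.37 + ½×8.14×6.37² = 251.78 rad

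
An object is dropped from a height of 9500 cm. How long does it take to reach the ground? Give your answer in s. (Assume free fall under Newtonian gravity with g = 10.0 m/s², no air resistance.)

h = 9500 cm × 0.01 = 95.0 m
t = √(2h/g) = √(2 × 95.0 / 10.0) = 4.359 s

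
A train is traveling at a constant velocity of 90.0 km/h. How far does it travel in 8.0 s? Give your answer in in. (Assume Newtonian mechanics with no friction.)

v = 90.0 km/h × 0.2777777777777778 = 25.0 m/s
d = v × t = 25.0 × 8.0 = 200.0 m
d = 200.0 m / 0.0254 = 7874 in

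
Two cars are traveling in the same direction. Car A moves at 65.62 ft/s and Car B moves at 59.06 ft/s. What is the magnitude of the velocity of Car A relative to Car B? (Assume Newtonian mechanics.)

v_rel = |v_A - v_B| = |65.62 - 59.06| = 6.56 ft/s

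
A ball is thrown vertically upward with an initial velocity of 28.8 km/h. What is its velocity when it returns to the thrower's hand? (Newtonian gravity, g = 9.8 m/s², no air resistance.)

By conservation of energy (no air resistance), the ball returns to the throw height with the same speed as launch, but directed downward.
|v_ground| = v₀ = 28.8 km/h
v_ground = 28.8 km/h (downward)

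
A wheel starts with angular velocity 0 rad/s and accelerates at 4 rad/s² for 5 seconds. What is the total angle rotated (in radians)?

θ = ω₀t + ½αt² = 0×5 + ½×4×5² = 50.0 rad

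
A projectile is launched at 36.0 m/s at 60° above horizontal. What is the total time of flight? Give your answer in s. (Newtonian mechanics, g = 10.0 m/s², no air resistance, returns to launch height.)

T = 2 × v₀ × sin(θ) / g = 2 × 36.0 × sin(60°) / 10.0 = 2 × 36.0 × 0.866025 / 10.0 = 6.235 s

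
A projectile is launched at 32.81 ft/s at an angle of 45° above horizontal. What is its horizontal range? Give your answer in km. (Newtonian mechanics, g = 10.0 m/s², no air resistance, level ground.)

v₀ = 32.81 ft/s × 0.3048 = 10.0005 m/s
R = v₀² × sin(2θ) / g = 10.0005² × sin(2 × 45°) / 10.0 = 100.01 × 1.0 / 10.0 = 10.001 m
R = 10.001 m / 1000.0 = 0.01 km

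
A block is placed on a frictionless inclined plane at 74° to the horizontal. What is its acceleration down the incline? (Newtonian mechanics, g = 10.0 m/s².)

a = g sin(θ) = 10.0 × sin(74°) = 10.0 × 0.9613 = 9.61 m/s²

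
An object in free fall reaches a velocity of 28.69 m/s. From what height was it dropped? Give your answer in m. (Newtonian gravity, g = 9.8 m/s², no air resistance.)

h = v² / (2g) = 28.69² / (2 × 9.8) = 42.0 m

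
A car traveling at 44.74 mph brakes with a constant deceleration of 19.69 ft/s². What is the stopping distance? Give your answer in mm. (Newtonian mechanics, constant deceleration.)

v₀ = 44.74 mph × 0.44704 = 20.0006 m/s
a = 19.69 ft/s² × 0.3048 = 6.00151 m/s²
d = v₀² / (2a) = 20.0006² / (2 × 6.00151) = 400.024 / 12.003 = 33.327 m
d = 33.327 m / 0.001 = 33330 mm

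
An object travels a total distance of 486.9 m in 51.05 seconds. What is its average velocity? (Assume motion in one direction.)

v_avg = Δd / Δt = 486.9 / 51.05 = 9.54 m/s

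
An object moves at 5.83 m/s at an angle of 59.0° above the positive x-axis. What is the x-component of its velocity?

vₓ = v cos(θ) = 5.83 × cos(59.0°) = 3.0 m/s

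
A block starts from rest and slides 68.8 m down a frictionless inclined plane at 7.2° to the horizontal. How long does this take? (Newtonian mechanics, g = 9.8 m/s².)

a = g sin(θ) = 9.8 × sin(7.2°) = 1.2283 m/s²
t = √(2d/a) = √(2 × 68.8 / 1.2283) = 10.58 s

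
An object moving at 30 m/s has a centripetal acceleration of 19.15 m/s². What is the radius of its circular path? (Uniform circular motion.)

r = v²/a_c = 30²/19.15 = 47.0 m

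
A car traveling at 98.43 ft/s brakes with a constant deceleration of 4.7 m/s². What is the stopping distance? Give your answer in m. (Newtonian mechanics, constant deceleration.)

v₀ = 98.43 ft/s × 0.3048 = 30.0015 m/s
d = v₀² / (2a) = 30.0015² / (2 × 4.7) = 900.09 / 9.4 = 95.75 m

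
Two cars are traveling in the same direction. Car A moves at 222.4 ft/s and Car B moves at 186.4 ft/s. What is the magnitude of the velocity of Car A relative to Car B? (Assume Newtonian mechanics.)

v_rel = |v_A - v_B| = |222.4 - 186.4| = 36.0 ft/s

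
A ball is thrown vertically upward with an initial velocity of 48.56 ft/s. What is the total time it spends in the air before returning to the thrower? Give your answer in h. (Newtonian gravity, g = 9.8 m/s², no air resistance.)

v₀ = 48.56 ft/s × 0.3048 = 14.8011 m/s
t_total = 2 × v₀ / g = 2 × 14.8011 / 9.8 = 3.02063 s
t_total = 3.02063 s / 3600.0 = 0.0008391 h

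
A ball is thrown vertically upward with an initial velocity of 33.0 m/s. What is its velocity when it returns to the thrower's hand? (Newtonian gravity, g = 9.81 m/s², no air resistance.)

By conservation of energy (no air resistance), the ball returns to the throw height with the same speed as launch, but directed downward.
|v_ground| = v₀ = 33.0 m/s
v_ground = 33.0 m/s (downward)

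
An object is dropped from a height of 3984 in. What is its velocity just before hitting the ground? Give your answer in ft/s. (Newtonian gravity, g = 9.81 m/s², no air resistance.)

h = 3984 in × 0.0254 = 101.194 m
v = √(2gh) = √(2 × 9.81 × 101.194) = 44.5581 m/s
v = 44.5581 m/s / 0.3048 = 146.2 ft/s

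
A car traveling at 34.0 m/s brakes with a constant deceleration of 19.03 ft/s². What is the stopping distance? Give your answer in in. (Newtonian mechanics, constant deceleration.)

a = 19.03 ft/s² × 0.3048 = 5.80034 m/s²
d = v₀² / (2a) = 34.0² / (2 × 5.80034) = 1156.0 / 11.6007 = 99.6492 m
d = 99.6492 m / 0.0254 = 3923 in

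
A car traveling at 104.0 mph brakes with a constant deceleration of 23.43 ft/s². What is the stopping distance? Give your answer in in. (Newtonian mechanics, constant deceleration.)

v₀ = 104.0 mph × 0.44704 = 46.4922 m/s
a = 23.43 ft/s² × 0.3048 = 7.14146 m/s²
d = v₀² / (2a) = 46.4922² / (2 × 7.14146) = 2161.52 / 14.2829 = 151.336 m
d = 151.336 m / 0.0254 = 5958 in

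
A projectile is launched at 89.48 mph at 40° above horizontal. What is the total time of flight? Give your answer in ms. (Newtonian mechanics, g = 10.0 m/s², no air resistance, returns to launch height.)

v₀ = 89.48 mph × 0.44704 = 40.0011 m/s
T = 2 × v₀ × sin(θ) / g = 2 × 40.0011 × sin(40°) / 10.0 = 2 × 40.0011 × 0.642788 / 10.0 = 5.14245 s
T = 5.14245 s / 0.001 = 5142 ms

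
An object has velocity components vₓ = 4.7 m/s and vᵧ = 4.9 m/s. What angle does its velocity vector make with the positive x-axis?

θ = arctan(vᵧ/vₓ) = arctan(4.9/4.7) = 46.19°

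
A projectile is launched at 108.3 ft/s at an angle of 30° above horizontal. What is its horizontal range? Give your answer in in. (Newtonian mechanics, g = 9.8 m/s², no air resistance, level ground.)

v₀ = 108.3 ft/s × 0.3048 = 33.0098 m/s
R = v₀² × sin(2θ) / g = 33.0098² × sin(2 × 30°) / 9.8 = 1089.65 × 0.866025 / 9.8 = 96.2923 m
R = 96.2923 m / 0.0254 = 3791 in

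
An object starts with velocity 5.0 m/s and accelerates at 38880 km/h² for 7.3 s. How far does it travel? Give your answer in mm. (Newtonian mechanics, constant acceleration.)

a = 38880 km/h² × 7.716049382716049e-05 = 3.0 m/s²
d = v₀ × t + ½ × a × t² = 5.0 × 7.3 + 0.5 × 3.0 × 7.3² = 116.435 m
d = 116.435 m / 0.001 = 116400 mm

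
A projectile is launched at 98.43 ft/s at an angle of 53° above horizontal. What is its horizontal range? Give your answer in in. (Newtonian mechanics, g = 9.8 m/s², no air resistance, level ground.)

v₀ = 98.43 ft/s × 0.3048 = 30.0015 m/s
R = v₀² × sin(2θ) / g = 30.0015² × sin(2 × 53°) / 9.8 = 900.09 × 0.961262 / 9.8 = 88.288 m
R = 88.288 m / 0.0254 = 3476 in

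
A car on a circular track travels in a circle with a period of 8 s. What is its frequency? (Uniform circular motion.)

f = 1/T = 1/8 = 0.125 Hz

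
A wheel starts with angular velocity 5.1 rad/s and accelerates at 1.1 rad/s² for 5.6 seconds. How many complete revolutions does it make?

θ = ω₀t + ½αt² = 5.1×5.6 + ½×1.1×5.6² = 45.808 rad
Total revolutions = θ/(2π) = 45.808/(2π) = 7.29
Complete revolutions = ⌊7.29⌋ = 7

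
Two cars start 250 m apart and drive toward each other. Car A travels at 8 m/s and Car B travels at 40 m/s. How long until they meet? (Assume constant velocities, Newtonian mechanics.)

Combined speed: v_combined = 8 + 40 = 48 m/s
Time to meet: t = d/v_combined = 250/48 = 5.21 s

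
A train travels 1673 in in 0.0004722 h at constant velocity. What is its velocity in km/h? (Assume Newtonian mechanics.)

d = 1673 in × 0.0254 = 42.4942 m
t = 0.0004722 h × 3600.0 = 1.69992 s
v = d / t = 42.4942 / 1.69992 = 24.9978 m/s
v = 24.9978 m/s / 0.2777777777777778 = 89.99 km/h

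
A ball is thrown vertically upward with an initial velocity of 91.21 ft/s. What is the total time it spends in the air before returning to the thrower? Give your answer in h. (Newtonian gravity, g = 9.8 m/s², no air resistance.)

v₀ = 91.21 ft/s × 0.3048 = 27.8008 m/s
t_total = 2 × v₀ / g = 2 × 27.8008 / 9.8 = 5.67363 s
t_total = 5.67363 s / 3600.0 = 0.001576 h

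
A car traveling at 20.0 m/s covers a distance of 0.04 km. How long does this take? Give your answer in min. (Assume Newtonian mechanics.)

d = 0.04 km × 1000.0 = 40.0 m
t = d / v = 40.0 / 20.0 = 2.0 s
t = 2.0 s / 60.0 = 0.03333 min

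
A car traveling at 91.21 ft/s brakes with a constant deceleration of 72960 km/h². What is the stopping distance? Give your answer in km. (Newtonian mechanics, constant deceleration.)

v₀ = 91.21 ft/s × 0.3048 = 27.8008 m/s
a = 72960 km/h² × 7.716049382716049e-05 = 5.62963 m/s²
d = v₀² / (2a) = 27.8008² / (2 × 5.62963) = 772.884 / 11.2593 = 68.6441 m
d = 68.6441 m / 1000.0 = 0.06864 km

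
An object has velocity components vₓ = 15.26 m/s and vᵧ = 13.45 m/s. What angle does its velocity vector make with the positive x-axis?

θ = arctan(vᵧ/vₓ) = arctan(13.45/15.26) = 41.39°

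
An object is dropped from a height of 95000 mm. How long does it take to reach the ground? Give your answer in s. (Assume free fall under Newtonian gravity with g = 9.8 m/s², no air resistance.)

h = 95000 mm × 0.001 = 95.0 m
t = √(2h/g) = √(2 × 95.0 / 9.8) = 4.403 s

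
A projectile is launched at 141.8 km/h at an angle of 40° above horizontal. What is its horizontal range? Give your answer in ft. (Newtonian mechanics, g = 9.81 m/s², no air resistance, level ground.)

v₀ = 141.8 km/h × 0.2777777777777778 = 39.3889 m/s
R = v₀² × sin(2θ) / g = 39.3889² × sin(2 × 40°) / 9.81 = 1551.49 × 0.984808 / 9.81 = 155.751 m
R = 155.751 m / 0.3048 = 511.0 ft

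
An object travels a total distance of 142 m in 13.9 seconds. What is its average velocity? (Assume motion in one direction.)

v_avg = Δd / Δt = 142 / 13.9 = 10.22 m/s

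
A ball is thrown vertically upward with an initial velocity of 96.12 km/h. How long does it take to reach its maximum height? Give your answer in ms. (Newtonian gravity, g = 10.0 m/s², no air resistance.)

v₀ = 96.12 km/h × 0.2777777777777778 = 26.7 m/s
t_up = v₀ / g = 26.7 / 10.0 = 2.67 s
t_up = 2.67 s / 0.001 = 2670 ms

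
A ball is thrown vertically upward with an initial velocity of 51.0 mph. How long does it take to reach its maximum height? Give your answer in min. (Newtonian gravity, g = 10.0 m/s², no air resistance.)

v₀ = 51.0 mph × 0.44704 = 22.799 m/s
t_up = v₀ / g = 22.799 / 10.0 = 2.2799 s
t_up = 2.2799 s / 60.0 = 0.038 min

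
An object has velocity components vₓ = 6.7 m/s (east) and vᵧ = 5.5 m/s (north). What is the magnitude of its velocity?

|v| = √(vₓ² + vᵧ²) = √(6.7² + 5.5²) = √(75.14) = 8.67 m/s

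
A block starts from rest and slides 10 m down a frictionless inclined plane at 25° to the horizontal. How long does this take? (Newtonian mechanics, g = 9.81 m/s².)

a = g sin(θ) = 9.81 × sin(25°) = 4.1459 m/s²
t = √(2d/a) = √(2 × 10 / 4.1459) = 2.2 s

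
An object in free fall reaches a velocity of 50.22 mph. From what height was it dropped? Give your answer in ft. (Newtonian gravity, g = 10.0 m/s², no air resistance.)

v = 50.22 mph × 0.44704 = 22.4503 m/s
h = v² / (2g) = 22.4503² / (2 × 10.0) = 25.2008 m
h = 25.2008 m / 0.3048 = 82.68 ft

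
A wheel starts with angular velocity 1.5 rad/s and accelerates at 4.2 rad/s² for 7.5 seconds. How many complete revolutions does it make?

θ = ω₀t + ½αt² = 1.5×7.5 + ½×4.2×7.5² = 129.375 rad
Total revolutions = θ/(2π) = 129.375/(2π) = 20.59
Complete revolutions = ⌊20.59⌋ = 20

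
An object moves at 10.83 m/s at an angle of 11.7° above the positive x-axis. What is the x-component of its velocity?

vₓ = v cos(θ) = 10.83 × cos(11.7°) = 10.6 m/s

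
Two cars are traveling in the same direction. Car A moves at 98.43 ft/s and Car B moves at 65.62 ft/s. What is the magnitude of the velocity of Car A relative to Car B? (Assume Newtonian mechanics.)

v_rel = |v_A - v_B| = |98.43 - 65.62| = 32.81 ft/s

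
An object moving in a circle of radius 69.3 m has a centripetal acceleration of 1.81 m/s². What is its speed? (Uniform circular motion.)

v = √(a_c × r) = √(1.81 × 69.3) = 11.2 m/s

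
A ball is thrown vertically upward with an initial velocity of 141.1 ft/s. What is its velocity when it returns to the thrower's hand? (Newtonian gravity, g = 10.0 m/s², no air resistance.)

By conservation of energy (no air resistance), the ball returns to the throw height with the same speed as launch, but directed downward.
|v_ground| = v₀ = 141.1 ft/s
v_ground = 141.1 ft/s (downward)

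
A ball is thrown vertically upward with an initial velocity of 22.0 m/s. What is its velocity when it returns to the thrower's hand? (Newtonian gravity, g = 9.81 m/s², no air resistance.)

By conservation of energy (no air resistance), the ball returns to the throw height with the same speed as launch, but directed downward.
|v_ground| = v₀ = 22.0 m/s
v_ground = 22.0 m/s (downward)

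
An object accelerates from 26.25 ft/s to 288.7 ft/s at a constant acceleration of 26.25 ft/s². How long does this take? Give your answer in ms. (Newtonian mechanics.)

v₀ = 26.25 ft/s × 0.3048 = 8.001 m/s
v = 288.7 ft/s × 0.3048 = 87.9958 m/s
a = 26.25 ft/s² × 0.3048 = 8.001 m/s²
t = (v - v₀) / a = (87.9958 - 8.001) / 8.001 = 9.9981 s
t = 9.9981 s / 0.001 = 9998 ms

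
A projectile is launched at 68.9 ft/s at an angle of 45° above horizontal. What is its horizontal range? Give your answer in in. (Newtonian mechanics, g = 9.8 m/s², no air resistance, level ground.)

v₀ = 68.9 ft/s × 0.3048 = 21.0007 m/s
R = v₀² × sin(2θ) / g = 21.0007² × sin(2 × 45°) / 9.8 = 441.029 × 1.0 / 9.8 = 45.003 m
R = 45.003 m / 0.0254 = 1772 in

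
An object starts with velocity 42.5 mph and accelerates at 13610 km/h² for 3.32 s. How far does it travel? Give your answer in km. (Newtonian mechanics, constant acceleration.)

v₀ = 42.5 mph × 0.44704 = 18.9992 m/s
a = 13610 km/h² × 7.716049382716049e-05 = 1.05015 m/s²
d = v₀ × t + ½ × a × t² = 18.9992 × 3.32 + 0.5 × 1.05015 × 3.32² = 68.8649 m
d = 68.8649 m / 1000.0 = 0.06886 km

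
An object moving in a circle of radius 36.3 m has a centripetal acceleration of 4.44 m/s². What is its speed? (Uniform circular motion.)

v = √(a_c × r) = √(4.44 × 36.3) = 12.7 m/s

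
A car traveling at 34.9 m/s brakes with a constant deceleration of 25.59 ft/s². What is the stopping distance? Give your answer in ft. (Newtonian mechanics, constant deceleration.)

a = 25.59 ft/s² × 0.3048 = 7.79983 m/s²
d = v₀² / (2a) = 34.9² / (2 × 7.79983) = 1218.01 / 15.5997 = 78.0791 m
d = 78.0791 m / 0.3048 = 256.2 ft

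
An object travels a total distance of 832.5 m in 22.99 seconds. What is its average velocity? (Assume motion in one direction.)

v_avg = Δd / Δt = 832.5 / 22.99 = 36.21 m/s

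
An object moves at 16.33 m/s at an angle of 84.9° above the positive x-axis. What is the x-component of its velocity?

vₓ = v cos(θ) = 16.33 × cos(84.9°) = 1.45 m/s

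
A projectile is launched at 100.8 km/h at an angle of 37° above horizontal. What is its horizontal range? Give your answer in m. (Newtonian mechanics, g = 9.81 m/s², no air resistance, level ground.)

v₀ = 100.8 km/h × 0.2777777777777778 = 28.0 m/s
R = v₀² × sin(2θ) / g = 28.0² × sin(2 × 37°) / 9.81 = 784.0 × 0.961262 / 9.81 = 76.82 m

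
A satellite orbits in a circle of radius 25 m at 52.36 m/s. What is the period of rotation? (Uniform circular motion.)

T = 2πr/v = 2π×25/52.36 = 3.0 s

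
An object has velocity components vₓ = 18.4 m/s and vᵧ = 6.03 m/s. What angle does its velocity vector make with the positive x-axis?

θ = arctan(vᵧ/vₓ) = arctan(6.03/18.4) = 18.14°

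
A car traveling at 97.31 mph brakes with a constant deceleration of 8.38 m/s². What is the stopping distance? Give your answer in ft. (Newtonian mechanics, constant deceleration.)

v₀ = 97.31 mph × 0.44704 = 43.5015 m/s
d = v₀² / (2a) = 43.5015² / (2 × 8.38) = 1892.38 / 16.76 = 112.911 m
d = 112.911 m / 0.3048 = 370.4 ft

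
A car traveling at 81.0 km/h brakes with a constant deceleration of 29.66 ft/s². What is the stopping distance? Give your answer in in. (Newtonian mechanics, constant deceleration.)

v₀ = 81.0 km/h × 0.2777777777777778 = 22.5 m/s
a = 29.66 ft/s² × 0.3048 = 9.04037 m/s²
d = v₀² / (2a) = 22.5² / (2 × 9.04037) = 506.25 / 18.0807 = 27.9995 m
d = 27.9995 m / 0.0254 = 1102 in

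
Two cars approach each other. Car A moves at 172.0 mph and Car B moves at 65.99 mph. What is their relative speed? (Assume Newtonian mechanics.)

v_rel = v_A + v_B = 172.0 + 65.99 = 237.99 mph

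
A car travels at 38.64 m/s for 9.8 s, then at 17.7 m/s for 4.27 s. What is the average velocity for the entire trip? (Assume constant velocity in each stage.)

d₁ = v₁t₁ = 38.64 × 9.8 = 378.672 m
d₂ = v₂t₂ = 17.7 × 4.27 = 75.579 m
d_total = 454.251 m, t_total = 14.07 s
v_avg = d_total/t_total = 454.251/14.07 = 32.29 m/s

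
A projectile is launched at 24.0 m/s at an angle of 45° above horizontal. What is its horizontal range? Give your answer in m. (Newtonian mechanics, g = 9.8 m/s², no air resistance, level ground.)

R = v₀² × sin(2θ) / g = 24.0² × sin(2 × 45°) / 9.8 = 576.0 × 1.0 / 9.8 = 58.78 m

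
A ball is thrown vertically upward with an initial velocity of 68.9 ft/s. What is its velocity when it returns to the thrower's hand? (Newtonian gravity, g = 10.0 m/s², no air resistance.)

By conservation of energy (no air resistance), the ball returns to the throw height with the same speed as launch, but directed downward.
|v_ground| = v₀ = 68.9 ft/s
v_ground = 68.9 ft/s (downward)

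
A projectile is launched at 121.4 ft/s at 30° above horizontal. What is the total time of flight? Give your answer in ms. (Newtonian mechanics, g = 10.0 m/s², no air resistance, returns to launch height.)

v₀ = 121.4 ft/s × 0.3048 = 37.0027 m/s
T = 2 × v₀ × sin(θ) / g = 2 × 37.0027 × sin(30°) / 10.0 = 2 × 37.0027 × 0.5 / 10.0 = 3.70027 s
T = 3.70027 s / 0.001 = 3700 ms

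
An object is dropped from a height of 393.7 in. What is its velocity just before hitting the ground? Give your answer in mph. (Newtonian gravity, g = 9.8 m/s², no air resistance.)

h = 393.7 in × 0.0254 = 9.99998 m
v = √(2gh) = √(2 × 9.8 × 9.99998) = 14.0 m/s
v = 14.0 m/s / 0.44704 = 31.32 mph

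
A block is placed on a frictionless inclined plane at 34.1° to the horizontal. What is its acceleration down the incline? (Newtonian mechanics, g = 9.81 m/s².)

a = g sin(θ) = 9.81 × sin(34.1°) = 9.81 × 0.5606 = 5.5 m/s²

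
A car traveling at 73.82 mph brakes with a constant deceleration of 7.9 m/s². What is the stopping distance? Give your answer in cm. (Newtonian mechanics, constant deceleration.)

v₀ = 73.82 mph × 0.44704 = 33.0005 m/s
d = v₀² / (2a) = 33.0005² / (2 × 7.9) = 1089.03 / 15.8 = 68.9259 m
d = 68.9259 m / 0.01 = 6893 cm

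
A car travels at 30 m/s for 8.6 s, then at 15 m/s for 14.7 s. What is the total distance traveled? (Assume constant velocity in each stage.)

d₁ = v₁t₁ = 30 × 8.6 = 258.0 m
d₂ = v₂t₂ = 15 × 14.7 = 220.5 m
d_total = 258.0 + 220.5 = 478.5 m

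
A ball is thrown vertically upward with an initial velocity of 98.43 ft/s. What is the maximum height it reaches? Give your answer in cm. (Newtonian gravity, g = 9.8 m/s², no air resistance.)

v₀ = 98.43 ft/s × 0.3048 = 30.0015 m/s
h_max = v₀² / (2g) = 30.0015² / (2 × 9.8) = 900.09 / 19.6 = 45.923 m
h_max = 45.923 m / 0.01 = 4592 cm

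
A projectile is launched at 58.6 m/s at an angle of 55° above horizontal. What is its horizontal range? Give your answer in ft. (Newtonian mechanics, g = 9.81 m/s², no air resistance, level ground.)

R = v₀² × sin(2θ) / g = 58.6² × sin(2 × 55°) / 9.81 = 3433.96 × 0.939693 / 9.81 = 328.937 m
R = 328.937 m / 0.3048 = 1079 ft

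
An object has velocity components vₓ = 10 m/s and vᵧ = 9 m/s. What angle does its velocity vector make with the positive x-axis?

θ = arctan(vᵧ/vₓ) = arctan(9/10) = 41.99°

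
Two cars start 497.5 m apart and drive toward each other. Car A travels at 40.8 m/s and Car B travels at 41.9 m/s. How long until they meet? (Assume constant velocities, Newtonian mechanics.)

Combined speed: v_combined = 40.8 + 41.9 = 82.7 m/s
Time to meet: t = d/v_combined = 497.5/82.7 = 6.02 s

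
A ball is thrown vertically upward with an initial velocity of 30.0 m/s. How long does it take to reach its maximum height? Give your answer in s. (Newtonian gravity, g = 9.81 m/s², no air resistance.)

t_up = v₀ / g = 30.0 / 9.81 = 3.058 s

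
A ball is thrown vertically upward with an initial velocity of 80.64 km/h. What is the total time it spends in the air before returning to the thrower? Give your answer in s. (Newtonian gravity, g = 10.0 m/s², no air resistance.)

v₀ = 80.64 km/h × 0.2777777777777778 = 22.4 m/s
t_total = 2 × v₀ / g = 2 × 22.4 / 10.0 = 4.48 s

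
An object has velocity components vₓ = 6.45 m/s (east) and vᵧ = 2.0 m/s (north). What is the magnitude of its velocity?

|v| = √(vₓ² + vᵧ²) = √(6.45² + 2.0²) = √(45.6025) = 6.75 m/s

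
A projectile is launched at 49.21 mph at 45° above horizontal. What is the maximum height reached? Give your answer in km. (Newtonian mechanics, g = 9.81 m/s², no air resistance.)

v₀ = 49.21 mph × 0.44704 = 21.9988 m/s
H = v₀² × sin²(θ) / (2g) = 21.9988² × sin(45°)² / (2 × 9.81) = 483.947 × 0.5 / 19.62 = 12.333 m
H = 12.333 m / 1000.0 = 0.01233 km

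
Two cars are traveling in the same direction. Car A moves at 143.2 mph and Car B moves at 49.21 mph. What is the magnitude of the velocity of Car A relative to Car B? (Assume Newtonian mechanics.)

v_rel = |v_A - v_B| = |143.2 - 49.21| = 93.99 mph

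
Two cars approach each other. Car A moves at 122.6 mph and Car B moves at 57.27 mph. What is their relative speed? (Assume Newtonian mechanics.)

v_rel = v_A + v_B = 122.6 + 57.27 = 179.87 mph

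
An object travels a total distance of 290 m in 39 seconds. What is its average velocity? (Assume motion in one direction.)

v_avg = Δd / Δt = 290 / 39 = 7.44 m/s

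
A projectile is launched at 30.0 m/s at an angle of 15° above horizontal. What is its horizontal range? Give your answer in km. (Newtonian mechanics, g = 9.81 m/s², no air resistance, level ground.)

R = v₀² × sin(2θ) / g = 30.0² × sin(2 × 15°) / 9.81 = 900.0 × 0.5 / 9.81 = 45.8716 m
R = 45.8716 m / 1000.0 = 0.04587 km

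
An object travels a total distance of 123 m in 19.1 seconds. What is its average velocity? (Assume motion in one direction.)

v_avg = Δd / Δt = 123 / 19.1 = 6.44 m/s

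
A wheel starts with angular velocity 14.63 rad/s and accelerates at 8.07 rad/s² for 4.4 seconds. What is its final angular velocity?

ω = ω₀ + αt = 14.63 + 8.07 × 4.4 = 50.14 rad/s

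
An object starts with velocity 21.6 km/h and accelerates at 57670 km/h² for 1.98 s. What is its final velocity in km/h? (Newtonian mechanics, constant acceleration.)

v₀ = 21.6 km/h × 0.2777777777777778 = 6.0 m/s
a = 57670 km/h² × 7.716049382716049e-05 = 4.44985 m/s²
v = v₀ + a × t = 6.0 + 4.44985 × 1.98 = 14.8107 m/s
v = 14.8107 m/s / 0.2777777777777778 = 53.32 km/h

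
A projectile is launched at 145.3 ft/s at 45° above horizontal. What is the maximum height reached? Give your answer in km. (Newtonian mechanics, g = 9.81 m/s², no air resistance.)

v₀ = 145.3 ft/s × 0.3048 = 44.2874 m/s
H = v₀² × sin²(θ) / (2g) = 44.2874² × sin(45°)² / (2 × 9.81) = 1961.37 × 0.5 / 19.62 = 49.9839 m
H = 49.9839 m / 1000.0 = 0.04998 km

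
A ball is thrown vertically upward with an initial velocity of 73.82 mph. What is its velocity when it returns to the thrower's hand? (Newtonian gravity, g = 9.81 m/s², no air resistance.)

By conservation of energy (no air resistance), the ball returns to the throw height with the same speed as launch, but directed downward.
|v_ground| = v₀ = 73.82 mph
v_ground = 73.82 mph (downward)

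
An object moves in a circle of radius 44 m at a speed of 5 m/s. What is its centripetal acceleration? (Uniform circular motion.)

a_c = v²/r = 5²/44 = 25/44 = 0.57 m/s²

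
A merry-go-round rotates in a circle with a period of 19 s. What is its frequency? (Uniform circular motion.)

f = 1/T = 1/19 = 0.0526 Hz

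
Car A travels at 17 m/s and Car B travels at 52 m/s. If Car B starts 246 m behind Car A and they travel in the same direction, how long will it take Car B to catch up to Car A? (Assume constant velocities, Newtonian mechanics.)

Relative speed: v_rel = 52 - 17 = 35 m/s
Time to catch: t = d₀/v_rel = 246/35 = 7.03 s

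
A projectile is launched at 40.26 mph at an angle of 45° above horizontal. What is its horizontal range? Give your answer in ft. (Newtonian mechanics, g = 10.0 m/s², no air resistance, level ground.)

v₀ = 40.26 mph × 0.44704 = 17.9978 m/s
R = v₀² × sin(2θ) / g = 17.9978² × sin(2 × 45°) / 10.0 = 323.921 × 1.0 / 10.0 = 32.3921 m
R = 32.3921 m / 0.3048 = 106.3 ft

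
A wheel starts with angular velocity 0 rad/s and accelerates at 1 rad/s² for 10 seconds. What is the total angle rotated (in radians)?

θ = ω₀t + ½αt² = 0×10 + ½×1×10² = 50.0 rad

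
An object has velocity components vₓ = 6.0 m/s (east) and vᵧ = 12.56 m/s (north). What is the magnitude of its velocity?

|v| = √(vₓ² + vᵧ²) = √(6.0² + 12.56²) = √(193.7536) = 13.92 m/s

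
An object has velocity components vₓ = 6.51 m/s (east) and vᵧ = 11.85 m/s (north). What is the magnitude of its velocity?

|v| = √(vₓ² + vᵧ²) = √(6.51² + 11.85²) = √(182.8026) = 13.52 m/s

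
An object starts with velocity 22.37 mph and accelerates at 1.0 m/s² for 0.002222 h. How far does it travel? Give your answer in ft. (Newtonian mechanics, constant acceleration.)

v₀ = 22.37 mph × 0.44704 = 10.0003 m/s
t = 0.002222 h × 3600.0 = 7.9992 s
d = v₀ × t + ½ × a × t² = 10.0003 × 7.9992 + 0.5 × 1.0 × 7.9992² = 111.988 m
d = 111.988 m / 0.3048 = 367.4 ft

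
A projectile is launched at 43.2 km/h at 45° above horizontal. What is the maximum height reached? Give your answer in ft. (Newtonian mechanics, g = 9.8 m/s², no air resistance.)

v₀ = 43.2 km/h × 0.2777777777777778 = 12.0 m/s
H = v₀² × sin²(θ) / (2g) = 12.0² × sin(45°)² / (2 × 9.8) = 144.0 × 0.5 / 19.6 = 3.67347 m
H = 3.67347 m / 0.3048 = 12.05 ft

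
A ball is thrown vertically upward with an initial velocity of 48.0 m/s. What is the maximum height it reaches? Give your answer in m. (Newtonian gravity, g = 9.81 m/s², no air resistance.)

h_max = v₀² / (2g) = 48.0² / (2 × 9.81) = 2304.0 / 19.62 = 117.4 m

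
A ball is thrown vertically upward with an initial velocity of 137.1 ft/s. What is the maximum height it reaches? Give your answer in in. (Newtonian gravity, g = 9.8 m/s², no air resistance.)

v₀ = 137.1 ft/s × 0.3048 = 41.7881 m/s
h_max = v₀² / (2g) = 41.7881² / (2 × 9.8) = 1746.25 / 19.6 = 89.0944 m
h_max = 89.0944 m / 0.0254 = 3508 in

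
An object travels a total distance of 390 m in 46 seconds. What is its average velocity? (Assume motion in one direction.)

v_avg = Δd / Δt = 390 / 46 = 8.48 m/s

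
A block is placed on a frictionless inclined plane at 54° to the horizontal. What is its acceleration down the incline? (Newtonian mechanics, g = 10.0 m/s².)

a = g sin(θ) = 10.0 × sin(54°) = 10.0 × 0.809 = 8.09 m/s²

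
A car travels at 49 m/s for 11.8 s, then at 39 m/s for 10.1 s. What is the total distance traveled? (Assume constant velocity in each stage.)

d₁ = v₁t₁ = 49 × 11.8 = 578.2 m
d₂ = v₂t₂ = 39 × 10.1 = 393.9 m
d_total = 578.2 + 393.9 = 972.1 m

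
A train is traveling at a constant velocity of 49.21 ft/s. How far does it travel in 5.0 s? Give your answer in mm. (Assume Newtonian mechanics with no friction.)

v = 49.21 ft/s × 0.3048 = 14.9992 m/s
d = v × t = 14.9992 × 5.0 = 74.996 m
d = 74.996 m / 0.001 = 75000 mm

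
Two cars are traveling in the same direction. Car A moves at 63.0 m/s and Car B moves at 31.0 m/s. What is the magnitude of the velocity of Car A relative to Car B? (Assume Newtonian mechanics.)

v_rel = |v_A - v_B| = |63.0 - 31.0| = 32.0 m/s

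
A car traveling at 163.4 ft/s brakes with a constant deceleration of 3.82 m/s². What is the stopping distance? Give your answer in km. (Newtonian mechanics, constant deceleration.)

v₀ = 163.4 ft/s × 0.3048 = 49.8043 m/s
d = v₀² / (2a) = 49.8043² / (2 × 3.82) = 2480.47 / 7.64 = 324.669 m
d = 324.669 m / 1000.0 = 0.3247 km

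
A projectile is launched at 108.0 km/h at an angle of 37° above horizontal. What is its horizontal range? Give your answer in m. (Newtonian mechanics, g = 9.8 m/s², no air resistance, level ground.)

v₀ = 108.0 km/h × 0.2777777777777778 = 30.0 m/s
R = v₀² × sin(2θ) / g = 30.0² × sin(2 × 37°) / 9.8 = 900.0 × 0.961262 / 9.8 = 88.28 m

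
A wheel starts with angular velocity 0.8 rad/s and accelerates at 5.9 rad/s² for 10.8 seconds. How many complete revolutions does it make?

θ = ω₀t + ½αt² = 0.8×10.8 + ½×5.9×10.8² = 352.728 rad
Total revolutions = θ/(2π) = 352.728/(2π) = 56.14
Complete revolutions = ⌊56.14⌋ = 56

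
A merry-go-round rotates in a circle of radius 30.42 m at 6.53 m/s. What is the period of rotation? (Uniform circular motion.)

T = 2πr/v = 2π×30.42/6.53 = 29.27 s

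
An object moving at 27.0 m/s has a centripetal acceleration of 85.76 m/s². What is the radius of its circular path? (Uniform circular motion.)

r = v²/a_c = 27.0²/85.76 = 8.5 m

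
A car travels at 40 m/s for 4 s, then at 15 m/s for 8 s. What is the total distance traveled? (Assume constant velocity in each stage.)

d₁ = v₁t₁ = 40 × 4 = 160 m
d₂ = v₂t₂ = 15 × 8 = 120 m
d_total = 160 + 120 = 280 m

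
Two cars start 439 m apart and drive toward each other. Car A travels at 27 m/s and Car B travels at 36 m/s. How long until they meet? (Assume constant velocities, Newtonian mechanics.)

Combined speed: v_combined = 27 + 36 = 63 m/s
Time to meet: t = d/v_combined = 439/63 = 6.97 s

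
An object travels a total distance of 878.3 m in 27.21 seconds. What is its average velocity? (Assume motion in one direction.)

v_avg = Δd / Δt = 878.3 / 27.21 = 32.28 m/s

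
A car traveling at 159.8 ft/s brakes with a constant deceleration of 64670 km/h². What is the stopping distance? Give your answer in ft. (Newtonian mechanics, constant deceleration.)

v₀ = 159.8 ft/s × 0.3048 = 48.707 m/s
a = 64670 km/h² × 7.716049382716049e-05 = 4.98997 m/s²
d = v₀² / (2a) = 48.707² / (2 × 4.98997) = 2372.37 / 9.97994 = 237.714 m
d = 237.714 m / 0.3048 = 779.9 ft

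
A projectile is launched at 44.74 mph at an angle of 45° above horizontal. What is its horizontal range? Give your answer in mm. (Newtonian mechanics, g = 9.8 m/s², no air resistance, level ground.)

v₀ = 44.74 mph × 0.44704 = 20.0006 m/s
R = v₀² × sin(2θ) / g = 20.0006² × sin(2 × 45°) / 9.8 = 400.024 × 1.0 / 9.8 = 40.8188 m
R = 40.8188 m / 0.001 = 40820 mm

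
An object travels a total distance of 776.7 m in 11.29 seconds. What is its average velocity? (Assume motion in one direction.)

v_avg = Δd / Δt = 776.7 / 11.29 = 68.8 m/s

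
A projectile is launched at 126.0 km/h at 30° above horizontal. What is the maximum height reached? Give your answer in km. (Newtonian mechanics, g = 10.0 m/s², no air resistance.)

v₀ = 126.0 km/h × 0.2777777777777778 = 35.0 m/s
H = v₀² × sin²(θ) / (2g) = 35.0² × sin(30°)² / (2 × 10.0) = 1225.0 × 0.25 / 20.0 = 15.3125 m
H = 15.3125 m / 1000.0 = 0.01531 km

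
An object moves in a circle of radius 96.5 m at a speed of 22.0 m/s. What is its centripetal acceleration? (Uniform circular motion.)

a_c = v²/r = 22.0²/96.5 = 484.0/96.5 = 5.02 m/s²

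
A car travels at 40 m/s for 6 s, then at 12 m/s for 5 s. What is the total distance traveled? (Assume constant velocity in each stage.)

d₁ = v₁t₁ = 40 × 6 = 240 m
d₂ = v₂t₂ = 12 × 5 = 60 m
d_total = 240 + 60 = 300 m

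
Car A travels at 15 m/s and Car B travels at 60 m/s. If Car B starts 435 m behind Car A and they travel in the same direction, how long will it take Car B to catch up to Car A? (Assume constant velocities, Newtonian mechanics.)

Relative speed: v_rel = 60 - 15 = 45 m/s
Time to catch: t = d₀/v_rel = 435/45 = 9.67 s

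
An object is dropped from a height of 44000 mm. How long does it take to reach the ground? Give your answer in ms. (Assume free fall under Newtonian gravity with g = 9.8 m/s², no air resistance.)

h = 44000 mm × 0.001 = 44.0 m
t = √(2h/g) = √(2 × 44.0 / 9.8) = 2.9966 s
t = 2.9966 s / 0.001 = 2997 ms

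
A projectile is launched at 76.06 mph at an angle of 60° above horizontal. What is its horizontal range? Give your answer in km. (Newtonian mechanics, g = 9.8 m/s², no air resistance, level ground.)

v₀ = 76.06 mph × 0.44704 = 34.0019 m/s
R = v₀² × sin(2θ) / g = 34.0019² × sin(2 × 60°) / 9.8 = 1156.13 × 0.866025 / 9.8 = 102.167 m
R = 102.167 m / 1000.0 = 0.1022 km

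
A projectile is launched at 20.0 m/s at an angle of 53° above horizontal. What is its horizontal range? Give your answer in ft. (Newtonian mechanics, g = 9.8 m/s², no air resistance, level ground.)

R = v₀² × sin(2θ) / g = 20.0² × sin(2 × 53°) / 9.8 = 400.0 × 0.961262 / 9.8 = 39.2352 m
R = 39.2352 m / 0.3048 = 128.7 ft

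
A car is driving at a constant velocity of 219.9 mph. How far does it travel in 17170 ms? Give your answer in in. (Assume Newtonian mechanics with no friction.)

v = 219.9 mph × 0.44704 = 98.3041 m/s
t = 17170 ms × 0.001 = 17.17 s
d = v × t = 98.3041 × 17.17 = 1687.88 m
d = 1687.88 m / 0.0254 = 66450 in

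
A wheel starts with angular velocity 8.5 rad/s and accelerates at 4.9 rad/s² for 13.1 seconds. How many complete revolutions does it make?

θ = ω₀t + ½αt² = 8.5×13.1 + ½×4.9×13.1² = 531.7945 rad
Total revolutions = θ/(2π) = 531.7945/(2π) = 84.64
Complete revolutions = ⌊84.64⌋ = 84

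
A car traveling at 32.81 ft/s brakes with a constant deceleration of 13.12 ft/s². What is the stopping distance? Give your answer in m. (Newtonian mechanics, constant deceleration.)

v₀ = 32.81 ft/s × 0.3048 = 10.0005 m/s
a = 13.12 ft/s² × 0.3048 = 3.99898 m/s²
d = v₀² / (2a) = 10.0005² / (2 × 3.99898) = 100.01 / 7.99796 = 12.5 m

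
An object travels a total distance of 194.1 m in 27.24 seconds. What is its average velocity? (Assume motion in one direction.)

v_avg = Δd / Δt = 194.1 / 27.24 = 7.13 m/s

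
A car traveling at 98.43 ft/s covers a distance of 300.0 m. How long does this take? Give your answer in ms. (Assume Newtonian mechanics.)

v = 98.43 ft/s × 0.3048 = 30.0015 m/s
t = d / v = 300.0 / 30.0015 = 9.9995 s
t = 9.9995 s / 0.001 = 10000 ms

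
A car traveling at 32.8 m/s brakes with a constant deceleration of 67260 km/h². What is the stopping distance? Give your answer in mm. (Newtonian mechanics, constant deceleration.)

a = 67260 km/h² × 7.716049382716049e-05 = 5.18981 m/s²
d = v₀² / (2a) = 32.8² / (2 × 5.18981) = 1075.84 / 10.3796 = 103.649 m
d = 103.649 m / 0.001 = 103600 mm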